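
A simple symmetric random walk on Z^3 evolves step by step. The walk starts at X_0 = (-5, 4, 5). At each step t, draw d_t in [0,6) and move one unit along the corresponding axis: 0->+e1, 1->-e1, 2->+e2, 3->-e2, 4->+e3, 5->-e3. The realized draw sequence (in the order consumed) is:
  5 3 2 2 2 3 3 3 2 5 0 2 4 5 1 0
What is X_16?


(-4, 5, 3)

t=0: X=(-5, 4, 5), d=5 → -e3, X_1=(-5, 4, 4)
t=1: X=(-5, 4, 4), d=3 → -e2, X_2=(-5, 3, 4)
t=2: X=(-5, 3, 4), d=2 → +e2, X_3=(-5, 4, 4)
t=3: X=(-5, 4, 4), d=2 → +e2, X_4=(-5, 5, 4)
t=4: X=(-5, 5, 4), d=2 → +e2, X_5=(-5, 6, 4)
t=5: X=(-5, 6, 4), d=3 → -e2, X_6=(-5, 5, 4)
t=6: X=(-5, 5, 4), d=3 → -e2, X_7=(-5, 4, 4)
t=7: X=(-5, 4, 4), d=3 → -e2, X_8=(-5, 3, 4)
t=8: X=(-5, 3, 4), d=2 → +e2, X_9=(-5, 4, 4)
t=9: X=(-5, 4, 4), d=5 → -e3, X_10=(-5, 4, 3)
t=10: X=(-5, 4, 3), d=0 → +e1, X_11=(-4, 4, 3)
t=11: X=(-4, 4, 3), d=2 → +e2, X_12=(-4, 5, 3)
t=12: X=(-4, 5, 3), d=4 → +e3, X_13=(-4, 5, 4)
t=13: X=(-4, 5, 4), d=5 → -e3, X_14=(-4, 5, 3)
t=14: X=(-4, 5, 3), d=1 → -e1, X_15=(-5, 5, 3)
t=15: X=(-5, 5, 3), d=0 → +e1, X_16=(-4, 5, 3)


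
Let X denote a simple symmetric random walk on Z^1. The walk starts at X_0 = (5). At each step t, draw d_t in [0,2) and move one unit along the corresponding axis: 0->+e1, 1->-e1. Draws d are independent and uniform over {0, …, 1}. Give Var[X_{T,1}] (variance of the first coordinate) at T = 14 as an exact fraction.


14

Outcome values over d=0..1: [1, -1]
Σy = 0, Σy² = 2, M = 2
μ = 0/2 = 0,  σ² = 2/2 − (0)² = 1
Independent increments: Var[X_14] = 14·σ² = 14·(1) = 14


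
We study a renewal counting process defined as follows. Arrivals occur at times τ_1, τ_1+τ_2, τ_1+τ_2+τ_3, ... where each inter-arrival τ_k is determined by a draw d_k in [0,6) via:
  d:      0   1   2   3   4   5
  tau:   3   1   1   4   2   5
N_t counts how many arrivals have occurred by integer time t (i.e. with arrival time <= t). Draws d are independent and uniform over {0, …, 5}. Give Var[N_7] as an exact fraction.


Inter-arrival values over d=0..5: [3, 1, 1, 4, 2, 5]
Each d has probability 1/6, so the pmf of τ is: f(1) = 1/3, f(2) = 1/6, f(3) = 1/6, f(4) = 1/6, f(5) = 1/6
Let p_n(j) = P(N_n = j), with p_0 = [1]. Condition on τ_1: p_n(0) = P(τ > n), and for j >= 1, p_n(j) = Σ_{k<=n} f(k)·p_{n−k}(j−1)
p_1 = [2/3, 1/3]  (j = 0..1)
p_2 = [1/2, 7/18, 1/9]  (j = 0..2)
p_3 = [1/3, 4/9, 5/27, 1/27]  (j = 0..3)
p_4 = [1/6, 17/36, 29/108, 13/162, 1/81]  (j = 0..4)
p_5 = [0, 17/36, 19/54, 5/36, 8/243, 1/243]  (j = 0..5)
p_6 = [0, 5/18, 31/72, 137/648, 16/243, 19/1458, 1/729]  (j = 0..6)
p_7 = [0, 1/6, 7/18, 8/27, 55/486, 43/1458, 11/2187, 1/2187]  (j = 0..7)
E[N_7] = Σ j·p_7(j) = 5395/2187;  E[N_7²] = Σ j²·p_7(j) = 15616/2187
Var[N_7] = 15616/2187 − (5395/2187)² = 5046167/4782969

5046167/4782969


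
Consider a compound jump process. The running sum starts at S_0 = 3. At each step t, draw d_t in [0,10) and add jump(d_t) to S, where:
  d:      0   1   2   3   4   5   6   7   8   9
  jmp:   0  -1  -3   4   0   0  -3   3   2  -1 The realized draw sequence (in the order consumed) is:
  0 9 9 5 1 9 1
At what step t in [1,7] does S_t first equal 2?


2

t=0: S=3, d=0, jump=0, S_1=3
t=1: S=3, d=9, jump=-1, S_2=2
t=2: S=2, d=9, jump=-1, S_3=1
t=3: S=1, d=5, jump=0, S_4=1
t=4: S=1, d=1, jump=-1, S_5=0
t=5: S=0, d=9, jump=-1, S_6=-1
t=6: S=-1, d=1, jump=-1, S_7=-2


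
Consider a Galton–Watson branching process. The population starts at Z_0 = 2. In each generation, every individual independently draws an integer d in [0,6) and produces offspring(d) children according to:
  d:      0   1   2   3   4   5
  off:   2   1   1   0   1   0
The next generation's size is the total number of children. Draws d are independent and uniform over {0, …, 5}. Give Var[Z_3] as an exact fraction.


38675/23328

Outcome values over d=0..5: [2, 1, 1, 0, 1, 0]
Σy = 5, Σy² = 7, M = 6
μ = 5/6 = 5/6,  σ² = 7/6 − (5/6)² = 17/36
V_0 = 0, E_0 = 2
V_1 = 17/36·E_0 + (5/6)²·V_0 = 17/18;  E_1 = 5/3
V_2 = 17/36·E_1 + (5/6)²·V_1 = 935/648;  E_2 = 25/18
V_3 = 17/36·E_2 + (5/6)²·V_2 = 38675/23328;  E_3 = 125/108


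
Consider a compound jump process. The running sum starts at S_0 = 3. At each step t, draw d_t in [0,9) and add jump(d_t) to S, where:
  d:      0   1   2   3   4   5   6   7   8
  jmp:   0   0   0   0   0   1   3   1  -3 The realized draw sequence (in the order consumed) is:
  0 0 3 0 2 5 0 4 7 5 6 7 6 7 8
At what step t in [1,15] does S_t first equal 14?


t=0: S=3, d=0, jump=0, S_1=3
t=1: S=3, d=0, jump=0, S_2=3
t=2: S=3, d=3, jump=0, S_3=3
t=3: S=3, d=0, jump=0, S_4=3
t=4: S=3, d=2, jump=0, S_5=3
t=5: S=3, d=5, jump=1, S_6=4
t=6: S=4, d=0, jump=0, S_7=4
t=7: S=4, d=4, jump=0, S_8=4
t=8: S=4, d=7, jump=1, S_9=5
t=9: S=5, d=5, jump=1, S_10=6
t=10: S=6, d=6, jump=3, S_11=9
t=11: S=9, d=7, jump=1, S_12=10
t=12: S=10, d=6, jump=3, S_13=13
t=13: S=13, d=7, jump=1, S_14=14
t=14: S=14, d=8, jump=-3, S_15=11

14


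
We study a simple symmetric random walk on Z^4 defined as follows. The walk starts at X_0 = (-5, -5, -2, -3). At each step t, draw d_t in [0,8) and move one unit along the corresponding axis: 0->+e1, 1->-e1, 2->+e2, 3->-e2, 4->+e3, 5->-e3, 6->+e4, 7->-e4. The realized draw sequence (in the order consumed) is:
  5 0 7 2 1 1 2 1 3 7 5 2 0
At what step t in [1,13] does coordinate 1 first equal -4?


t=0: X=(-5, -5, -2, -3), d=5 → -e3, X_1=(-5, -5, -3, -3)
t=1: X=(-5, -5, -3, -3), d=0 → +e1, X_2=(-4, -5, -3, -3)
t=2: X=(-4, -5, -3, -3), d=7 → -e4, X_3=(-4, -5, -3, -4)
t=3: X=(-4, -5, -3, -4), d=2 → +e2, X_4=(-4, -4, -3, -4)
t=4: X=(-4, -4, -3, -4), d=1 → -e1, X_5=(-5, -4, -3, -4)
t=5: X=(-5, -4, -3, -4), d=1 → -e1, X_6=(-6, -4, -3, -4)
t=6: X=(-6, -4, -3, -4), d=2 → +e2, X_7=(-6, -3, -3, -4)
t=7: X=(-6, -3, -3, -4), d=1 → -e1, X_8=(-7, -3, -3, -4)
t=8: X=(-7, -3, -3, -4), d=3 → -e2, X_9=(-7, -4, -3, -4)
t=9: X=(-7, -4, -3, -4), d=7 → -e4, X_10=(-7, -4, -3, -5)
t=10: X=(-7, -4, -3, -5), d=5 → -e3, X_11=(-7, -4, -4, -5)
t=11: X=(-7, -4, -4, -5), d=2 → +e2, X_12=(-7, -3, -4, -5)
t=12: X=(-7, -3, -4, -5), d=0 → +e1, X_13=(-6, -3, -4, -5)

2


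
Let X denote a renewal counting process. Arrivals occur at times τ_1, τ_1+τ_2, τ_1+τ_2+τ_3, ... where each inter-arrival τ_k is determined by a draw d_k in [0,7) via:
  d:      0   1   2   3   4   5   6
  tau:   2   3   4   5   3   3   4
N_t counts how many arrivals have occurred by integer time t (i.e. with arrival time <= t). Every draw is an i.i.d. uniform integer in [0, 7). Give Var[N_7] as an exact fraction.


Inter-arrival values over d=0..6: [2, 3, 4, 5, 3, 3, 4]
Each d has probability 1/7, so the pmf of τ is: f(2) = 1/7, f(3) = 3/7, f(4) = 2/7, f(5) = 1/7
Let p_n(j) = P(N_n = j), with p_0 = [1]. Condition on τ_1: p_n(0) = P(τ > n), and for j >= 1, p_n(j) = Σ_{k<=n} f(k)·p_{n−k}(j−1)
p_1 = [1]  (j = 0)
p_2 = [6/7, 1/7]  (j = 0..1)
p_3 = [3/7, 4/7]  (j = 0..1)
p_4 = [1/7, 41/49, 1/49]  (j = 0..2)
p_5 = [0, 6/7, 1/7]  (j = 0..2)
p_6 = [0, 29/49, 139/343, 1/343]  (j = 0..3)
p_7 = [0, 15/49, 228/343, 10/343]  (j = 0..3)
E[N_7] = Σ j·p_7(j) = 591/343;  E[N_7²] = Σ j²·p_7(j) = 1107/343
Var[N_7] = 1107/343 − (591/343)² = 30420/117649

30420/117649


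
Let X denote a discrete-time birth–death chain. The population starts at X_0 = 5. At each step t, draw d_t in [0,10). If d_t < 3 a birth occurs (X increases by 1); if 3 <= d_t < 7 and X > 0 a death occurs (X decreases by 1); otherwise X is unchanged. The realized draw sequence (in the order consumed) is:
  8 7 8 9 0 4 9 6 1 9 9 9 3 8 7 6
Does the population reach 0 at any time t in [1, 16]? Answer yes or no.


t=0: X=5, d=8 → hold, X_1=5
t=1: X=5, d=7 → hold, X_2=5
t=2: X=5, d=8 → hold, X_3=5
t=3: X=5, d=9 → hold, X_4=5
t=4: X=5, d=0 → birth, X_5=6
t=5: X=6, d=4 → death, X_6=5
t=6: X=5, d=9 → hold, X_7=5
t=7: X=5, d=6 → death, X_8=4
t=8: X=4, d=1 → birth, X_9=5
t=9: X=5, d=9 → hold, X_10=5
t=10: X=5, d=9 → hold, X_11=5
t=11: X=5, d=9 → hold, X_12=5
t=12: X=5, d=3 → death, X_13=4
t=13: X=4, d=8 → hold, X_14=4
t=14: X=4, d=7 → hold, X_15=4
t=15: X=4, d=6 → death, X_16=3

no


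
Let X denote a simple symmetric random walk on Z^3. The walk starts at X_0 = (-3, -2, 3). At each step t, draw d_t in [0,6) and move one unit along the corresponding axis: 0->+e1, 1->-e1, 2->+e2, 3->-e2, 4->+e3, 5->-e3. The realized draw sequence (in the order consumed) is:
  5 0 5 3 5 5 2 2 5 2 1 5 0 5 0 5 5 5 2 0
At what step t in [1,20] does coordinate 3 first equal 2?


1

t=0: X=(-3, -2, 3), d=5 → -e3, X_1=(-3, -2, 2)
t=1: X=(-3, -2, 2), d=0 → +e1, X_2=(-2, -2, 2)
t=2: X=(-2, -2, 2), d=5 → -e3, X_3=(-2, -2, 1)
t=3: X=(-2, -2, 1), d=3 → -e2, X_4=(-2, -3, 1)
t=4: X=(-2, -3, 1), d=5 → -e3, X_5=(-2, -3, 0)
t=5: X=(-2, -3, 0), d=5 → -e3, X_6=(-2, -3, -1)
t=6: X=(-2, -3, -1), d=2 → +e2, X_7=(-2, -2, -1)
t=7: X=(-2, -2, -1), d=2 → +e2, X_8=(-2, -1, -1)
t=8: X=(-2, -1, -1), d=5 → -e3, X_9=(-2, -1, -2)
t=9: X=(-2, -1, -2), d=2 → +e2, X_10=(-2, 0, -2)
t=10: X=(-2, 0, -2), d=1 → -e1, X_11=(-3, 0, -2)
t=11: X=(-3, 0, -2), d=5 → -e3, X_12=(-3, 0, -3)
t=12: X=(-3, 0, -3), d=0 → +e1, X_13=(-2, 0, -3)
t=13: X=(-2, 0, -3), d=5 → -e3, X_14=(-2, 0, -4)
t=14: X=(-2, 0, -4), d=0 → +e1, X_15=(-1, 0, -4)
t=15: X=(-1, 0, -4), d=5 → -e3, X_16=(-1, 0, -5)
t=16: X=(-1, 0, -5), d=5 → -e3, X_17=(-1, 0, -6)
t=17: X=(-1, 0, -6), d=5 → -e3, X_18=(-1, 0, -7)
t=18: X=(-1, 0, -7), d=2 → +e2, X_19=(-1, 1, -7)
t=19: X=(-1, 1, -7), d=0 → +e1, X_20=(0, 1, -7)


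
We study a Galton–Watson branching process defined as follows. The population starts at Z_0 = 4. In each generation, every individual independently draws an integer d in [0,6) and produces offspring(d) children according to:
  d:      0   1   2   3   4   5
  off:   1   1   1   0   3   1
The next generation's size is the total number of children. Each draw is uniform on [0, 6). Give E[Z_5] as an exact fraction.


Outcome values over d=0..5: [1, 1, 1, 0, 3, 1]
Σy = 7, Σy² = 13, M = 6
μ = 7/6 = 7/6,  σ² = 13/6 − (7/6)² = 29/36
E[Z_0] = 4
E[Z_1] = 7/6·E[Z_0] = 14/3
E[Z_2] = 7/6·E[Z_1] = 49/9
E[Z_3] = 7/6·E[Z_2] = 343/54
E[Z_4] = 7/6·E[Z_3] = 2401/324
E[Z_5] = 7/6·E[Z_4] = 16807/1944

16807/1944


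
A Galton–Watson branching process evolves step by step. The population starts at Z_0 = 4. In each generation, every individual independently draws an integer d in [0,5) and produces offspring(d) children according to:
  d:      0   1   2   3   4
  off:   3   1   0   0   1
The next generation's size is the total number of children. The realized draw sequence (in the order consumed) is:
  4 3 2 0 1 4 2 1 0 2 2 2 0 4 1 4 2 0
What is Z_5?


5

gen 0: Z_0=4, draws=[4, 3, 2, 0], offspring=[1, 0, 0, 3], Z_1=4
gen 1: Z_1=4, draws=[1, 4, 2, 1], offspring=[1, 1, 0, 1], Z_2=3
gen 2: Z_2=3, draws=[0, 2, 2], offspring=[3, 0, 0], Z_3=3
gen 3: Z_3=3, draws=[2, 0, 4], offspring=[0, 3, 1], Z_4=4
gen 4: Z_4=4, draws=[1, 4, 2, 0], offspring=[1, 1, 0, 3], Z_5=5


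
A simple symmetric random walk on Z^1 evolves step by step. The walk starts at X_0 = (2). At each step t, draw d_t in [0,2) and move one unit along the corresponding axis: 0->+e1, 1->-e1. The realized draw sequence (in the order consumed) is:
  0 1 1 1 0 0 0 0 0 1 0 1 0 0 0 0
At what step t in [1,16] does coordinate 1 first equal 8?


16

t=0: X=(2), d=0 → +e1, X_1=(3)
t=1: X=(3), d=1 → -e1, X_2=(2)
t=2: X=(2), d=1 → -e1, X_3=(1)
t=3: X=(1), d=1 → -e1, X_4=(0)
t=4: X=(0), d=0 → +e1, X_5=(1)
t=5: X=(1), d=0 → +e1, X_6=(2)
t=6: X=(2), d=0 → +e1, X_7=(3)
t=7: X=(3), d=0 → +e1, X_8=(4)
t=8: X=(4), d=0 → +e1, X_9=(5)
t=9: X=(5), d=1 → -e1, X_10=(4)
t=10: X=(4), d=0 → +e1, X_11=(5)
t=11: X=(5), d=1 → -e1, X_12=(4)
t=12: X=(4), d=0 → +e1, X_13=(5)
t=13: X=(5), d=0 → +e1, X_14=(6)
t=14: X=(6), d=0 → +e1, X_15=(7)
t=15: X=(7), d=0 → +e1, X_16=(8)


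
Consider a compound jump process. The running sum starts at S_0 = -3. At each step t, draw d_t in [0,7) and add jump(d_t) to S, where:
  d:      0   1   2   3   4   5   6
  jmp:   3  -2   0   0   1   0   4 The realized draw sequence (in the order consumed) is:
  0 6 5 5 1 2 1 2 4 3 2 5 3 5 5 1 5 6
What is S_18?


t=0: S=-3, d=0, jump=3, S_1=0
t=1: S=0, d=6, jump=4, S_2=4
t=2: S=4, d=5, jump=0, S_3=4
t=3: S=4, d=5, jump=0, S_4=4
t=4: S=4, d=1, jump=-2, S_5=2
t=5: S=2, d=2, jump=0, S_6=2
t=6: S=2, d=1, jump=-2, S_7=0
t=7: S=0, d=2, jump=0, S_8=0
t=8: S=0, d=4, jump=1, S_9=1
t=9: S=1, d=3, jump=0, S_10=1
t=10: S=1, d=2, jump=0, S_11=1
t=11: S=1, d=5, jump=0, S_12=1
t=12: S=1, d=3, jump=0, S_13=1
t=13: S=1, d=5, jump=0, S_14=1
t=14: S=1, d=5, jump=0, S_15=1
t=15: S=1, d=1, jump=-2, S_16=-1
t=16: S=-1, d=5, jump=0, S_17=-1
t=17: S=-1, d=6, jump=4, S_18=3

3


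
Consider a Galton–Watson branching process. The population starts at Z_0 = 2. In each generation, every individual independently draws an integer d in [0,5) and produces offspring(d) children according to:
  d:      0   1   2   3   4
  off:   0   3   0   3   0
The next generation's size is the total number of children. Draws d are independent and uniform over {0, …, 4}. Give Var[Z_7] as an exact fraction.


1016894953728/6103515625

Outcome values over d=0..4: [0, 3, 0, 3, 0]
Σy = 6, Σy² = 18, M = 5
μ = 6/5 = 6/5,  σ² = 18/5 − (6/5)² = 54/25
V_0 = 0, E_0 = 2
V_1 = 54/25·E_0 + (6/5)²·V_0 = 108/25;  E_1 = 12/5
V_2 = 54/25·E_1 + (6/5)²·V_1 = 7128/625;  E_2 = 72/25
V_3 = 54/25·E_2 + (6/5)²·V_2 = 353808/15625;  E_3 = 432/125
V_4 = 54/25·E_3 + (6/5)²·V_3 = 15653088/390625;  E_4 = 2592/625
V_5 = 54/25·E_4 + (6/5)²·V_4 = 650991168/9765625;  E_5 = 15552/3125
V_6 = 54/25·E_5 + (6/5)²·V_5 = 26060082048/244140625;  E_6 = 93312/15625
V_7 = 54/25·E_6 + (6/5)²·V_6 = 1016894953728/6103515625;  E_7 = 559872/78125


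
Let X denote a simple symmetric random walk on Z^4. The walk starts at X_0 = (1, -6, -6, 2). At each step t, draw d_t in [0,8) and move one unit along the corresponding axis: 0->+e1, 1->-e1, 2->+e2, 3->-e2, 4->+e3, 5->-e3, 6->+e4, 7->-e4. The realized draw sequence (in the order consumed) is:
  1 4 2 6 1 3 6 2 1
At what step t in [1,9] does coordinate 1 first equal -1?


t=0: X=(1, -6, -6, 2), d=1 → -e1, X_1=(0, -6, -6, 2)
t=1: X=(0, -6, -6, 2), d=4 → +e3, X_2=(0, -6, -5, 2)
t=2: X=(0, -6, -5, 2), d=2 → +e2, X_3=(0, -5, -5, 2)
t=3: X=(0, -5, -5, 2), d=6 → +e4, X_4=(0, -5, -5, 3)
t=4: X=(0, -5, -5, 3), d=1 → -e1, X_5=(-1, -5, -5, 3)
t=5: X=(-1, -5, -5, 3), d=3 → -e2, X_6=(-1, -6, -5, 3)
t=6: X=(-1, -6, -5, 3), d=6 → +e4, X_7=(-1, -6, -5, 4)
t=7: X=(-1, -6, -5, 4), d=2 → +e2, X_8=(-1, -5, -5, 4)
t=8: X=(-1, -5, -5, 4), d=1 → -e1, X_9=(-2, -5, -5, 4)

5


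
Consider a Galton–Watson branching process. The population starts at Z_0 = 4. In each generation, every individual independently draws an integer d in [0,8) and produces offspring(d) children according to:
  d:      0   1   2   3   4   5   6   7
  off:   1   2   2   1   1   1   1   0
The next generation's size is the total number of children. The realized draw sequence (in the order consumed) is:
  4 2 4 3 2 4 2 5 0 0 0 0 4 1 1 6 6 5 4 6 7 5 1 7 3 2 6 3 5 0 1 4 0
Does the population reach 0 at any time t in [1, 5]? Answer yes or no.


no

gen 0: Z_0=4, draws=[4, 2, 4, 3], offspring=[1, 2, 1, 1], Z_1=5
gen 1: Z_1=5, draws=[2, 4, 2, 5, 0], offspring=[2, 1, 2, 1, 1], Z_2=7
gen 2: Z_2=7, draws=[0, 0, 0, 4, 1, 1, 6], offspring=[1, 1, 1, 1, 2, 2, 1], Z_3=9
gen 3: Z_3=9, draws=[6, 5, 4, 6, 7, 5, 1, 7, 3], offspring=[1, 1, 1, 1, 0, 1, 2, 0, 1], Z_4=8
gen 4: Z_4=8, draws=[2, 6, 3, 5, 0, 1, 4, 0], offspring=[2, 1, 1, 1, 1, 2, 1, 1], Z_5=10


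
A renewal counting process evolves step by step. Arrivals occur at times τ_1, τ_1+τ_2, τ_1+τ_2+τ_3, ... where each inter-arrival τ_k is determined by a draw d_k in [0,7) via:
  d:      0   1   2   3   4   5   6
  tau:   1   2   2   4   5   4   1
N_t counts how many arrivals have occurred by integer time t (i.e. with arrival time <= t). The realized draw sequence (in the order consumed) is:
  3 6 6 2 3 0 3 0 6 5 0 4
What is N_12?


5

draw d_1=3: τ_1=4, arrival time A_1=4
draw d_2=6: τ_2=1, arrival time A_2=5
draw d_3=6: τ_3=1, arrival time A_3=6
draw d_4=2: τ_4=2, arrival time A_4=8
draw d_5=3: τ_5=4, arrival time A_5=12
draw d_6=0: τ_6=1, arrival time A_6=13
draw d_7=3: τ_7=4, arrival time A_7=17
draw d_8=0: τ_8=1, arrival time A_8=18
draw d_9=6: τ_9=1, arrival time A_9=19
draw d_10=5: τ_10=4, arrival time A_10=23
draw d_11=0: τ_11=1, arrival time A_11=24
draw d_12=4: τ_12=5, arrival time A_12=29
N_t over t=0..12: 0:0 1:0 2:0 3:0 4:1 5:2 6:3 7:3 8:4 9:4 10:4 11:4 12:5


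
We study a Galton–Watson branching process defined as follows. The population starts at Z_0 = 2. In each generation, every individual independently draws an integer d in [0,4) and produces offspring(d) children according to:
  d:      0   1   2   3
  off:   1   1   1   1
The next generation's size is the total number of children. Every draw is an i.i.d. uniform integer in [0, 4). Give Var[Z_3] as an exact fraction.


Outcome values over d=0..3: [1, 1, 1, 1]
Σy = 4, Σy² = 4, M = 4
μ = 4/4 = 1,  σ² = 4/4 − (1)² = 0
V_0 = 0, E_0 = 2
V_1 = 0·E_0 + (1)²·V_0 = 0;  E_1 = 2
V_2 = 0·E_1 + (1)²·V_1 = 0;  E_2 = 2
V_3 = 0·E_2 + (1)²·V_2 = 0;  E_3 = 2

0


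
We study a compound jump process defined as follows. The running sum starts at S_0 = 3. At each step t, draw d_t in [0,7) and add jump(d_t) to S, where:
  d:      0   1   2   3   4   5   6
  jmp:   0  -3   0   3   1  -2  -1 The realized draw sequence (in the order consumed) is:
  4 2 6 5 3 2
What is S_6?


4

t=0: S=3, d=4, jump=1, S_1=4
t=1: S=4, d=2, jump=0, S_2=4
t=2: S=4, d=6, jump=-1, S_3=3
t=3: S=3, d=5, jump=-2, S_4=1
t=4: S=1, d=3, jump=3, S_5=4
t=5: S=4, d=2, jump=0, S_6=4


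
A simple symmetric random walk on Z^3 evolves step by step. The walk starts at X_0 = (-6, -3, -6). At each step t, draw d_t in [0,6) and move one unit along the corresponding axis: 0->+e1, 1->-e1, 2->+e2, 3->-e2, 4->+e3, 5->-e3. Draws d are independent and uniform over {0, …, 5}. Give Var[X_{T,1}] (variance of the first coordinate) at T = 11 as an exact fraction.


Outcome values over d=0..5: [1, -1, 0, 0, 0, 0]
Σy = 0, Σy² = 2, M = 6
μ = 0/6 = 0,  σ² = 2/6 − (0)² = 1/3
Independent increments: Var[X_11] = 11·σ² = 11·(1/3) = 11/3

11/3


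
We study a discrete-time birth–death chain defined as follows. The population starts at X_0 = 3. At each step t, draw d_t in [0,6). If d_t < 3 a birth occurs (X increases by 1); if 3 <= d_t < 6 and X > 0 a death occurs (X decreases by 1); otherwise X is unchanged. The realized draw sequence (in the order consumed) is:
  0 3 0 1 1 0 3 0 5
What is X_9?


6

t=0: X=3, d=0 → birth, X_1=4
t=1: X=4, d=3 → death, X_2=3
t=2: X=3, d=0 → birth, X_3=4
t=3: X=4, d=1 → birth, X_4=5
t=4: X=5, d=1 → birth, X_5=6
t=5: X=6, d=0 → birth, X_6=7
t=6: X=7, d=3 → death, X_7=6
t=7: X=6, d=0 → birth, X_8=7
t=8: X=7, d=5 → death, X_9=6


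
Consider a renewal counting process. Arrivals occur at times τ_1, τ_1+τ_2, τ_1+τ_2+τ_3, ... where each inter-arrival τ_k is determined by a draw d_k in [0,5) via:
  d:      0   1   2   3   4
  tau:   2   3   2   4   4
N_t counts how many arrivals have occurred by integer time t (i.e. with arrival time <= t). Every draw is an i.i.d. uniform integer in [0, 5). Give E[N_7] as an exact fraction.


Inter-arrival values over d=0..4: [2, 3, 2, 4, 4]
Each d has probability 1/5, so the pmf of τ is: f(2) = 2/5, f(3) = 1/5, f(4) = 2/5
Renewal equation for m(n) = E[N_n]: condition on τ_1 = k (if k <= n, one arrival plus a fresh copy on the remaining n−k steps): m(n) = F(n) + Σ_{k<=n} f(k)·m(n−k), where F(n) = P(τ <= n) and m(0) = 0
m(1) = F(1) = 0
m(2) = F(2) = 2/5
m(3) = F(3) = 3/5
m(4) = F(4) + f(2)·m(2) = 1 + 2/5·2/5 = 29/25
m(5) = F(5) + f(2)·m(3) + f(3)·m(2) = 1 + 2/5·3/5 + 1/5·2/5 = 33/25
m(6) = F(6) + f(2)·m(4) + f(3)·m(3) + f(4)·m(2) = 1 + 2/5·29/25 + 1/5·3/5 + 2/5·2/5 = 218/125
m(7) = F(7) + f(2)·m(5) + f(3)·m(4) + f(4)·m(3) = 1 + 2/5·33/25 + 1/5·29/25 + 2/5·3/5 = 2
E[N_7] = m(7) = 2

2


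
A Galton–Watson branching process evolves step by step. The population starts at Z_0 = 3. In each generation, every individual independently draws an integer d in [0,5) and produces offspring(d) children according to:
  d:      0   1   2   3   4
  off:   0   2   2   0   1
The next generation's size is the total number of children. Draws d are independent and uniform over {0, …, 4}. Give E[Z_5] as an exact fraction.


3

Outcome values over d=0..4: [0, 2, 2, 0, 1]
Σy = 5, Σy² = 9, M = 5
μ = 5/5 = 1,  σ² = 9/5 − (1)² = 4/5
E[Z_0] = 3
E[Z_1] = 1·E[Z_0] = 3
E[Z_2] = 1·E[Z_1] = 3
E[Z_3] = 1·E[Z_2] = 3
E[Z_4] = 1·E[Z_3] = 3
E[Z_5] = 1·E[Z_4] = 3


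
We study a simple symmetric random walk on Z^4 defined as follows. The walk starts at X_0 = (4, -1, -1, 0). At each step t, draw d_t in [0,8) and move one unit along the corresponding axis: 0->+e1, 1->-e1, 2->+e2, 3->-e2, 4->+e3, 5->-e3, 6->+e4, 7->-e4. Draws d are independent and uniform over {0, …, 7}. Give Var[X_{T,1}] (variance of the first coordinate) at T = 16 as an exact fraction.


4

Outcome values over d=0..7: [1, -1, 0, 0, 0, 0, 0, 0]
Σy = 0, Σy² = 2, M = 8
μ = 0/8 = 0,  σ² = 2/8 − (0)² = 1/4
Independent increments: Var[X_16] = 16·σ² = 16·(1/4) = 4


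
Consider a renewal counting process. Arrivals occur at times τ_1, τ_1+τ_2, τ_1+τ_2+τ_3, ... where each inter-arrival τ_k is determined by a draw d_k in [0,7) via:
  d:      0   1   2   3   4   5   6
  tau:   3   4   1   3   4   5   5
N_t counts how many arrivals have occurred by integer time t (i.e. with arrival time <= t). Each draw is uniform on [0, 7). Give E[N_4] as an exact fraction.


Inter-arrival values over d=0..6: [3, 4, 1, 3, 4, 5, 5]
Each d has probability 1/7, so the pmf of τ is: f(1) = 1/7, f(3) = 2/7, f(4) = 2/7, f(5) = 2/7
Renewal equation for m(n) = E[N_n]: condition on τ_1 = k (if k <= n, one arrival plus a fresh copy on the remaining n−k steps): m(n) = F(n) + Σ_{k<=n} f(k)·m(n−k), where F(n) = P(τ <= n) and m(0) = 0
m(1) = F(1) = 1/7
m(2) = F(2) + f(1)·m(1) = 1/7 + 1/7·1/7 = 8/49
m(3) = F(3) + f(1)·m(2) = 3/7 + 1/7·8/49 = 155/343
m(4) = F(4) + f(1)·m(3) + f(3)·m(1) = 5/7 + 1/7·155/343 + 2/7·1/7 = 1968/2401
E[N_4] = m(4) = 1968/2401

1968/2401


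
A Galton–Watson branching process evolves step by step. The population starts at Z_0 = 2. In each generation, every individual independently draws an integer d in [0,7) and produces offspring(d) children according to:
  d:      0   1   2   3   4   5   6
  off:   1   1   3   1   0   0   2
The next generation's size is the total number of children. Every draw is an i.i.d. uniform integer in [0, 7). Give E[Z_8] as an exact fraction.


33554432/5764801

Outcome values over d=0..6: [1, 1, 3, 1, 0, 0, 2]
Σy = 8, Σy² = 16, M = 7
μ = 8/7 = 8/7,  σ² = 16/7 − (8/7)² = 48/49
E[Z_0] = 2
E[Z_1] = 8/7·E[Z_0] = 16/7
E[Z_2] = 8/7·E[Z_1] = 128/49
E[Z_3] = 8/7·E[Z_2] = 1024/343
E[Z_4] = 8/7·E[Z_3] = 8192/2401
E[Z_5] = 8/7·E[Z_4] = 65536/16807
E[Z_6] = 8/7·E[Z_5] = 524288/117649
E[Z_7] = 8/7·E[Z_6] = 4194304/823543
E[Z_8] = 8/7·E[Z_7] = 33554432/5764801


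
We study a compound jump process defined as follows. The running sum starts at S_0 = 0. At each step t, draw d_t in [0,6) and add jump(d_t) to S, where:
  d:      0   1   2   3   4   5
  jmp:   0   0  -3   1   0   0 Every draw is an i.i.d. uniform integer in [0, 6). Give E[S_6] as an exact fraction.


Outcome values over d=0..5: [0, 0, -3, 1, 0, 0]
Σy = -2, Σy² = 10, M = 6
μ = -2/6 = -1/3,  σ² = 10/6 − (-1/3)² = 14/9
E[S_6] = 0 + 6·(-1/3) = -2

-2


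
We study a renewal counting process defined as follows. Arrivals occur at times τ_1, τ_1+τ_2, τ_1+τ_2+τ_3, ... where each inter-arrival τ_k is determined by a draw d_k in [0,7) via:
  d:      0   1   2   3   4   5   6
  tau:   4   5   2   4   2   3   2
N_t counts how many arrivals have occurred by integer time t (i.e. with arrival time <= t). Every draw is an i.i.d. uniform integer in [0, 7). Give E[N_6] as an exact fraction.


566/343

Inter-arrival values over d=0..6: [4, 5, 2, 4, 2, 3, 2]
Each d has probability 1/7, so the pmf of τ is: f(2) = 3/7, f(3) = 1/7, f(4) = 2/7, f(5) = 1/7
Renewal equation for m(n) = E[N_n]: condition on τ_1 = k (if k <= n, one arrival plus a fresh copy on the remaining n−k steps): m(n) = F(n) + Σ_{k<=n} f(k)·m(n−k), where F(n) = P(τ <= n) and m(0) = 0
m(1) = F(1) = 0
m(2) = F(2) = 3/7
m(3) = F(3) = 4/7
m(4) = F(4) + f(2)·m(2) = 6/7 + 3/7·3/7 = 51/49
m(5) = F(5) + f(2)·m(3) + f(3)·m(2) = 1 + 3/7·4/7 + 1/7·3/7 = 64/49
m(6) = F(6) + f(2)·m(4) + f(3)·m(3) + f(4)·m(2) = 1 + 3/7·51/49 + 1/7·4/7 + 2/7·3/7 = 566/343
E[N_6] = m(6) = 566/343


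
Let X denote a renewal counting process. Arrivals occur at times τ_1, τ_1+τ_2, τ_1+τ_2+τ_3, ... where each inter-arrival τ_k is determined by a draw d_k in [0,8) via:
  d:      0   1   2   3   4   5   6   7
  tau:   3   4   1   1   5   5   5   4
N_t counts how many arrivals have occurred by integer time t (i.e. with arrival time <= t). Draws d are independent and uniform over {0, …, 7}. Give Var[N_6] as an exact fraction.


7950023/16777216

Inter-arrival values over d=0..7: [3, 4, 1, 1, 5, 5, 5, 4]
Each d has probability 1/8, so the pmf of τ is: f(1) = 1/4, f(3) = 1/8, f(4) = 1/4, f(5) = 3/8
Let p_n(j) = P(N_n = j), with p_0 = [1]. Condition on τ_1: p_n(0) = P(τ > n), and for j >= 1, p_n(j) = Σ_{k<=n} f(k)·p_{n−k}(j−1)
p_1 = [3/4, 1/4]  (j = 0..1)
p_2 = [3/4, 3/16, 1/16]  (j = 0..2)
p_3 = [5/8, 5/16, 3/64, 1/64]  (j = 0..3)
p_4 = [3/8, 1/2, 7/64, 3/256, 1/256]  (j = 0..4)
p_5 = [0, 3/4, 27/128, 9/256, 3/1024, 1/1024]  (j = 0..5)
p_6 = [0, 35/64, 47/128, 19/256, 11/1024, 3/4096, 1/4096]  (j = 0..6)
E[N_6] = Σ j·p_6(j) = 6357/4096;  E[N_6²] = Σ j²·p_6(j) = 11807/4096
Var[N_6] = 11807/4096 − (6357/4096)² = 7950023/16777216


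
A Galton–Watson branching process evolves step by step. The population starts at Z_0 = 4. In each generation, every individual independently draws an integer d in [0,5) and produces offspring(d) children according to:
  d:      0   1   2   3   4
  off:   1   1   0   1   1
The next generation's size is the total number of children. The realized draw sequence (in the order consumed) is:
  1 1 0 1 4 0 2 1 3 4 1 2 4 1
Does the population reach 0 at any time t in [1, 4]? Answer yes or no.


no

gen 0: Z_0=4, draws=[1, 1, 0, 1], offspring=[1, 1, 1, 1], Z_1=4
gen 1: Z_1=4, draws=[4, 0, 2, 1], offspring=[1, 1, 0, 1], Z_2=3
gen 2: Z_2=3, draws=[3, 4, 1], offspring=[1, 1, 1], Z_3=3
gen 3: Z_3=3, draws=[2, 4, 1], offspring=[0, 1, 1], Z_4=2


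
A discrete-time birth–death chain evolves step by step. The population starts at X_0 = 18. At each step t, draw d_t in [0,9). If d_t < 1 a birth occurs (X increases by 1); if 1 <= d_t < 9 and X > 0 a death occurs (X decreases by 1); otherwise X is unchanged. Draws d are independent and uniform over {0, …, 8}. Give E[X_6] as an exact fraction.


40/3

X can drop by at most 1 per step and X_0 = 18 > T = 6, so X_t >= 18 − t >= 12 > 0 for every t <= 6: the floor at 0 (the 'and X > 0' condition) never binds. Hence X_6 = X_0 + Σ_{t<6} Y_t with i.i.d. increments Y_t = y(d_t) ∈ {+1, −1, 0}.
Outcome values over d=0..8: [1, -1, -1, -1, -1, -1, -1, -1, -1]
Σy = -7, Σy² = 9, M = 9
μ = -7/9 = -7/9,  σ² = 9/9 − (-7/9)² = 32/81
E[X_6] = 18 + 6·(-7/9) = 40/3


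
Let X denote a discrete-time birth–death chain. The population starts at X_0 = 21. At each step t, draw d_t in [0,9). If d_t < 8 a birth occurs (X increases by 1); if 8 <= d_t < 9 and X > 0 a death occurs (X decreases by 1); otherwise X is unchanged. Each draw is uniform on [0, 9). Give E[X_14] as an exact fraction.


X can drop by at most 1 per step and X_0 = 21 > T = 14, so X_t >= 21 − t >= 7 > 0 for every t <= 14: the floor at 0 (the 'and X > 0' condition) never binds. Hence X_14 = X_0 + Σ_{t<14} Y_t with i.i.d. increments Y_t = y(d_t) ∈ {+1, −1, 0}.
Outcome values over d=0..8: [1, 1, 1, 1, 1, 1, 1, 1, -1]
Σy = 7, Σy² = 9, M = 9
μ = 7/9 = 7/9,  σ² = 9/9 − (7/9)² = 32/81
E[X_14] = 21 + 14·(7/9) = 287/9

287/9


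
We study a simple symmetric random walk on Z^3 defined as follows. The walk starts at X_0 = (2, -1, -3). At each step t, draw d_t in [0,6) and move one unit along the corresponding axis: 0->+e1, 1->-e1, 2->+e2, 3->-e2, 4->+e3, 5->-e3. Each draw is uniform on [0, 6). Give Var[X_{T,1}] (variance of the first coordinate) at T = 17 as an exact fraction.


Outcome values over d=0..5: [1, -1, 0, 0, 0, 0]
Σy = 0, Σy² = 2, M = 6
μ = 0/6 = 0,  σ² = 2/6 − (0)² = 1/3
Independent increments: Var[X_17] = 17·σ² = 17·(1/3) = 17/3

17/3


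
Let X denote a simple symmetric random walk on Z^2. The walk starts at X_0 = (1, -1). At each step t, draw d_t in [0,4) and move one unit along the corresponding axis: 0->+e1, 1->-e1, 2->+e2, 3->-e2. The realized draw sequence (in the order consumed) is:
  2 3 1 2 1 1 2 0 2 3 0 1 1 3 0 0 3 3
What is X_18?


(0, -2)

t=0: X=(1, -1), d=2 → +e2, X_1=(1, 0)
t=1: X=(1, 0), d=3 → -e2, X_2=(1, -1)
t=2: X=(1, -1), d=1 → -e1, X_3=(0, -1)
t=3: X=(0, -1), d=2 → +e2, X_4=(0, 0)
t=4: X=(0, 0), d=1 → -e1, X_5=(-1, 0)
t=5: X=(-1, 0), d=1 → -e1, X_6=(-2, 0)
t=6: X=(-2, 0), d=2 → +e2, X_7=(-2, 1)
t=7: X=(-2, 1), d=0 → +e1, X_8=(-1, 1)
t=8: X=(-1, 1), d=2 → +e2, X_9=(-1, 2)
t=9: X=(-1, 2), d=3 → -e2, X_10=(-1, 1)
t=10: X=(-1, 1), d=0 → +e1, X_11=(0, 1)
t=11: X=(0, 1), d=1 → -e1, X_12=(-1, 1)
t=12: X=(-1, 1), d=1 → -e1, X_13=(-2, 1)
t=13: X=(-2, 1), d=3 → -e2, X_14=(-2, 0)
t=14: X=(-2, 0), d=0 → +e1, X_15=(-1, 0)
t=15: X=(-1, 0), d=0 → +e1, X_16=(0, 0)
t=16: X=(0, 0), d=3 → -e2, X_17=(0, -1)
t=17: X=(0, -1), d=3 → -e2, X_18=(0, -2)


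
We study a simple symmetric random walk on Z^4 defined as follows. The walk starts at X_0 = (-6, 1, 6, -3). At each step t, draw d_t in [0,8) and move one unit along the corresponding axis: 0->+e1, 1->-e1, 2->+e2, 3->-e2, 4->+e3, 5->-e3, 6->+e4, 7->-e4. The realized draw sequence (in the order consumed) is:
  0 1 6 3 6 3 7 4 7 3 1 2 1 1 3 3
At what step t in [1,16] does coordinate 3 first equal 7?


8

t=0: X=(-6, 1, 6, -3), d=0 → +e1, X_1=(-5, 1, 6, -3)
t=1: X=(-5, 1, 6, -3), d=1 → -e1, X_2=(-6, 1, 6, -3)
t=2: X=(-6, 1, 6, -3), d=6 → +e4, X_3=(-6, 1, 6, -2)
t=3: X=(-6, 1, 6, -2), d=3 → -e2, X_4=(-6, 0, 6, -2)
t=4: X=(-6, 0, 6, -2), d=6 → +e4, X_5=(-6, 0, 6, -1)
t=5: X=(-6, 0, 6, -1), d=3 → -e2, X_6=(-6, -1, 6, -1)
t=6: X=(-6, -1, 6, -1), d=7 → -e4, X_7=(-6, -1, 6, -2)
t=7: X=(-6, -1, 6, -2), d=4 → +e3, X_8=(-6, -1, 7, -2)
t=8: X=(-6, -1, 7, -2), d=7 → -e4, X_9=(-6, -1, 7, -3)
t=9: X=(-6, -1, 7, -3), d=3 → -e2, X_10=(-6, -2, 7, -3)
t=10: X=(-6, -2, 7, -3), d=1 → -e1, X_11=(-7, -2, 7, -3)
t=11: X=(-7, -2, 7, -3), d=2 → +e2, X_12=(-7, -1, 7, -3)
t=12: X=(-7, -1, 7, -3), d=1 → -e1, X_13=(-8, -1, 7, -3)
t=13: X=(-8, -1, 7, -3), d=1 → -e1, X_14=(-9, -1, 7, -3)
t=14: X=(-9, -1, 7, -3), d=3 → -e2, X_15=(-9, -2, 7, -3)
t=15: X=(-9, -2, 7, -3), d=3 → -e2, X_16=(-9, -3, 7, -3)


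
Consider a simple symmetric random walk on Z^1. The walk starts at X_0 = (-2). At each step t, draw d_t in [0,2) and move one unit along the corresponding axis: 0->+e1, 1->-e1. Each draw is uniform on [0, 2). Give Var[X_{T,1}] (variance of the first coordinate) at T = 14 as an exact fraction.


Outcome values over d=0..1: [1, -1]
Σy = 0, Σy² = 2, M = 2
μ = 0/2 = 0,  σ² = 2/2 − (0)² = 1
Independent increments: Var[X_14] = 14·σ² = 14·(1) = 14

14


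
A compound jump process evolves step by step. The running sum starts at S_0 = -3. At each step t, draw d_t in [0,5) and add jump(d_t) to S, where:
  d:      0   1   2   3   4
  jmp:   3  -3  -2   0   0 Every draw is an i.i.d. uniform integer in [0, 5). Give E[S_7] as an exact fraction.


-29/5

Outcome values over d=0..4: [3, -3, -2, 0, 0]
Σy = -2, Σy² = 22, M = 5
μ = -2/5 = -2/5,  σ² = 22/5 − (-2/5)² = 106/25
E[S_7] = -3 + 7·(-2/5) = -29/5


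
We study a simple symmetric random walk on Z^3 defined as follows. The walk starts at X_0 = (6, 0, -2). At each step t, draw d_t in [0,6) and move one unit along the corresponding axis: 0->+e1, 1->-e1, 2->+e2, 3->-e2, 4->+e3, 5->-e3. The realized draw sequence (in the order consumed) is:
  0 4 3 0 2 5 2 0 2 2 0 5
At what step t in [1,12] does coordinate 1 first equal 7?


1

t=0: X=(6, 0, -2), d=0 → +e1, X_1=(7, 0, -2)
t=1: X=(7, 0, -2), d=4 → +e3, X_2=(7, 0, -1)
t=2: X=(7, 0, -1), d=3 → -e2, X_3=(7, -1, -1)
t=3: X=(7, -1, -1), d=0 → +e1, X_4=(8, -1, -1)
t=4: X=(8, -1, -1), d=2 → +e2, X_5=(8, 0, -1)
t=5: X=(8, 0, -1), d=5 → -e3, X_6=(8, 0, -2)
t=6: X=(8, 0, -2), d=2 → +e2, X_7=(8, 1, -2)
t=7: X=(8, 1, -2), d=0 → +e1, X_8=(9, 1, -2)
t=8: X=(9, 1, -2), d=2 → +e2, X_9=(9, 2, -2)
t=9: X=(9, 2, -2), d=2 → +e2, X_10=(9, 3, -2)
t=10: X=(9, 3, -2), d=0 → +e1, X_11=(10, 3, -2)
t=11: X=(10, 3, -2), d=5 → -e3, X_12=(10, 3, -3)


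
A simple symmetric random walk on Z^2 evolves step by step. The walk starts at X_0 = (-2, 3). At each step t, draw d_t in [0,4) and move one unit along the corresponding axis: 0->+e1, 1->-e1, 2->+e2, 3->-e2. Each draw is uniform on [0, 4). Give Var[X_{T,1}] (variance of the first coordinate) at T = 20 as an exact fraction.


10

Outcome values over d=0..3: [1, -1, 0, 0]
Σy = 0, Σy² = 2, M = 4
μ = 0/4 = 0,  σ² = 2/4 − (0)² = 1/2
Independent increments: Var[X_20] = 20·σ² = 20·(1/2) = 10


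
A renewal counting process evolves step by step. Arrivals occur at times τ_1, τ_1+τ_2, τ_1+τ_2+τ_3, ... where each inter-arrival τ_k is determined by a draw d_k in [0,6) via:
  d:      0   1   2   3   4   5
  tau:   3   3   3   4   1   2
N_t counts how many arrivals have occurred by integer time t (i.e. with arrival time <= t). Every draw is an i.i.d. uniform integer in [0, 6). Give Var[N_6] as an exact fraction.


930833855/2176782336

Inter-arrival values over d=0..5: [3, 3, 3, 4, 1, 2]
Each d has probability 1/6, so the pmf of τ is: f(1) = 1/6, f(2) = 1/6, f(3) = 1/2, f(4) = 1/6
Let p_n(j) = P(N_n = j), with p_0 = [1]. Condition on τ_1: p_n(0) = P(τ > n), and for j >= 1, p_n(j) = Σ_{k<=n} f(k)·p_{n−k}(j−1)
p_1 = [5/6, 1/6]  (j = 0..1)
p_2 = [2/3, 11/36, 1/36]  (j = 0..2)
p_3 = [1/6, 3/4, 17/216, 1/216]  (j = 0..3)
p_4 = [0, 13/18, 7/27, 23/1296, 1/1296]  (j = 0..4)
p_5 = [0, 1/2, 23/54, 91/1296, 29/7776, 1/7776]  (j = 0..5)
p_6 = [0, 7/36, 17/27, 205/1296, 11/648, 35/46656, 1/46656]  (j = 0..6)
E[N_6] = Σ j·p_6(j) = 93313/46656;  E[N_6²] = Σ j²·p_6(j) = 206579/46656
Var[N_6] = 206579/46656 − (93313/46656)² = 930833855/2176782336


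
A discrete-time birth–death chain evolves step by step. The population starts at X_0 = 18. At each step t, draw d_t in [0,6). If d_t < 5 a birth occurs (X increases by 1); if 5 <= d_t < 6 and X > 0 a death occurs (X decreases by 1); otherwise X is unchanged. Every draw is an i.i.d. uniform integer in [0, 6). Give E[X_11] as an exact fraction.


X can drop by at most 1 per step and X_0 = 18 > T = 11, so X_t >= 18 − t >= 7 > 0 for every t <= 11: the floor at 0 (the 'and X > 0' condition) never binds. Hence X_11 = X_0 + Σ_{t<11} Y_t with i.i.d. increments Y_t = y(d_t) ∈ {+1, −1, 0}.
Outcome values over d=0..5: [1, 1, 1, 1, 1, -1]
Σy = 4, Σy² = 6, M = 6
μ = 4/6 = 2/3,  σ² = 6/6 − (2/3)² = 5/9
E[X_11] = 18 + 11·(2/3) = 76/3

76/3


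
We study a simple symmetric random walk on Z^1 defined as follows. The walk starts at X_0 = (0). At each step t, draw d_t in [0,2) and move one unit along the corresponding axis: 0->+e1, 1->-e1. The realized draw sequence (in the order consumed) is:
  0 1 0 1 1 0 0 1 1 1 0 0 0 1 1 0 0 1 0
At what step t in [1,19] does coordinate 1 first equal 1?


t=0: X=(0), d=0 → +e1, X_1=(1)
t=1: X=(1), d=1 → -e1, X_2=(0)
t=2: X=(0), d=0 → +e1, X_3=(1)
t=3: X=(1), d=1 → -e1, X_4=(0)
t=4: X=(0), d=1 → -e1, X_5=(-1)
t=5: X=(-1), d=0 → +e1, X_6=(0)
t=6: X=(0), d=0 → +e1, X_7=(1)
t=7: X=(1), d=1 → -e1, X_8=(0)
t=8: X=(0), d=1 → -e1, X_9=(-1)
t=9: X=(-1), d=1 → -e1, X_10=(-2)
t=10: X=(-2), d=0 → +e1, X_11=(-1)
t=11: X=(-1), d=0 → +e1, X_12=(0)
t=12: X=(0), d=0 → +e1, X_13=(1)
t=13: X=(1), d=1 → -e1, X_14=(0)
t=14: X=(0), d=1 → -e1, X_15=(-1)
t=15: X=(-1), d=0 → +e1, X_16=(0)
t=16: X=(0), d=0 → +e1, X_17=(1)
t=17: X=(1), d=1 → -e1, X_18=(0)
t=18: X=(0), d=0 → +e1, X_19=(1)

1


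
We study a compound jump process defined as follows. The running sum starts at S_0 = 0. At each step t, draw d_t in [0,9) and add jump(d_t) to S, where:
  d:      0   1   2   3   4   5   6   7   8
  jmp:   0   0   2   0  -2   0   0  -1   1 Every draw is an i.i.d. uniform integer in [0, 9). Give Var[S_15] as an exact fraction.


Outcome values over d=0..8: [0, 0, 2, 0, -2, 0, 0, -1, 1]
Σy = 0, Σy² = 10, M = 9
μ = 0/9 = 0,  σ² = 10/9 − (0)² = 10/9
Independent increments: Var[S_15] = 15·σ² = 15·(10/9) = 50/3

50/3


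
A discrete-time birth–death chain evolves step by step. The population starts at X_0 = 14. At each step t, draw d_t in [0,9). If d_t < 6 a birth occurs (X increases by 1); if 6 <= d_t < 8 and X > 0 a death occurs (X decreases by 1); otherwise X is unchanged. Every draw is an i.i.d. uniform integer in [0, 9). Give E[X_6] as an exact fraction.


50/3

X can drop by at most 1 per step and X_0 = 14 > T = 6, so X_t >= 14 − t >= 8 > 0 for every t <= 6: the floor at 0 (the 'and X > 0' condition) never binds. Hence X_6 = X_0 + Σ_{t<6} Y_t with i.i.d. increments Y_t = y(d_t) ∈ {+1, −1, 0}.
Outcome values over d=0..8: [1, 1, 1, 1, 1, 1, -1, -1, 0]
Σy = 4, Σy² = 8, M = 9
μ = 4/9 = 4/9,  σ² = 8/9 − (4/9)² = 56/81
E[X_6] = 14 + 6·(4/9) = 50/3


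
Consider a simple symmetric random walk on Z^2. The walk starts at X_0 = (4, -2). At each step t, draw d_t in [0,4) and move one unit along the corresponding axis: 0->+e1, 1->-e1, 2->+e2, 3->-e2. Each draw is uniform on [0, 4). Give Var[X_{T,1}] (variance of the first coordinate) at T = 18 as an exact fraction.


Outcome values over d=0..3: [1, -1, 0, 0]
Σy = 0, Σy² = 2, M = 4
μ = 0/4 = 0,  σ² = 2/4 − (0)² = 1/2
Independent increments: Var[X_18] = 18·σ² = 18·(1/2) = 9

9


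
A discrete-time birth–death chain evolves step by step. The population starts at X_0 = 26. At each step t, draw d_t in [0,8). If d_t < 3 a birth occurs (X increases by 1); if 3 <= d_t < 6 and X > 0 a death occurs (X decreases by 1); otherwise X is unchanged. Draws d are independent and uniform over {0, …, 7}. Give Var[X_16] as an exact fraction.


12

X can drop by at most 1 per step and X_0 = 26 > T = 16, so X_t >= 26 − t >= 10 > 0 for every t <= 16: the floor at 0 (the 'and X > 0' condition) never binds. Hence X_16 = X_0 + Σ_{t<16} Y_t with i.i.d. increments Y_t = y(d_t) ∈ {+1, −1, 0}.
Outcome values over d=0..7: [1, 1, 1, -1, -1, -1, 0, 0]
Σy = 0, Σy² = 6, M = 8
μ = 0/8 = 0,  σ² = 6/8 − (0)² = 3/4
Independent increments: Var[X_16] = 16·σ² = 16·(3/4) = 12


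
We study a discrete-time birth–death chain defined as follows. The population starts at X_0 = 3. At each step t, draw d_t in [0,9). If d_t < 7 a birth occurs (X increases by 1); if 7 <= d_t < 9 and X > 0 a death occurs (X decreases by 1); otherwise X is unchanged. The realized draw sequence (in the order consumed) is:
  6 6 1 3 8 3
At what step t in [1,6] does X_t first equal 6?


t=0: X=3, d=6 → birth, X_1=4
t=1: X=4, d=6 → birth, X_2=5
t=2: X=5, d=1 → birth, X_3=6
t=3: X=6, d=3 → birth, X_4=7
t=4: X=7, d=8 → death, X_5=6
t=5: X=6, d=3 → birth, X_6=7

3


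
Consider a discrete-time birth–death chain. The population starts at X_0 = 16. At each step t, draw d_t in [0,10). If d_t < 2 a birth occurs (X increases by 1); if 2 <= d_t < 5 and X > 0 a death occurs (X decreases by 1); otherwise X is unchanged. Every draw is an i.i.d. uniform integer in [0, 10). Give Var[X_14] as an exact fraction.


343/50

X can drop by at most 1 per step and X_0 = 16 > T = 14, so X_t >= 16 − t >= 2 > 0 for every t <= 14: the floor at 0 (the 'and X > 0' condition) never binds. Hence X_14 = X_0 + Σ_{t<14} Y_t with i.i.d. increments Y_t = y(d_t) ∈ {+1, −1, 0}.
Outcome values over d=0..9: [1, 1, -1, -1, -1, 0, 0, 0, 0, 0]
Σy = -1, Σy² = 5, M = 10
μ = -1/10 = -1/10,  σ² = 5/10 − (-1/10)² = 49/100
Independent increments: Var[X_14] = 14·σ² = 14·(49/100) = 343/50
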